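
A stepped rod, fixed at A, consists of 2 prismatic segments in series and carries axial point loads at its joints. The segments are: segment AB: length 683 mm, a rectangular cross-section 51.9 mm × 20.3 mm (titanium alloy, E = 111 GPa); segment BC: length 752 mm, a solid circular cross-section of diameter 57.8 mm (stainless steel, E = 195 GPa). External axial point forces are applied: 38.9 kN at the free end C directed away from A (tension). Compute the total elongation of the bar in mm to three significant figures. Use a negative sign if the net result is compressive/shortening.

Internal axial forces (sectioning from the free end, tension +): N_BC = 38.9 kN, N_AB = 38.9 kN.
A_AB = 1054 mm².
A_BC = 2624 mm².
δ_AB = 38900·683/(1054·111000) = 0.2272 mm
δ_BC = 38900·752/(2624·195000) = 0.05717 mm
δ = Σδ_i = 0.2844 mm.

0.284 mm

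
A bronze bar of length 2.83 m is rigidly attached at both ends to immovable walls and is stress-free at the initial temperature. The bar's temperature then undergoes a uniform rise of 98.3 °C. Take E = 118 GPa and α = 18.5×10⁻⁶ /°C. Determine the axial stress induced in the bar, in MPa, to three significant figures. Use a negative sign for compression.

Free thermal expansion αLΔT = 18.5e-6 · 2830 · 98.3 = 5.146 mm.
The walls impose strain ε = −(5.146)/2830 = -1.8185e-03; σ = Eε = 118000 · -1.8185e-03 = -214.6 MPa.

-215 MPa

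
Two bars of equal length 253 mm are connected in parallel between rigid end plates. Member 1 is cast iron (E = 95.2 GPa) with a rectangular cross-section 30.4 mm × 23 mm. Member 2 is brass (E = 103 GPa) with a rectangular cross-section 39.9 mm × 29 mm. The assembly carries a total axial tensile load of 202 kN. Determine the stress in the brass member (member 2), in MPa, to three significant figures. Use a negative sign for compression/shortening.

A_1 = 699.2 mm².
A_2 = 1157 mm².
Equal strain + equilibrium ⇒ each member carries load in proportion to AE: A₁E₁ = 66560000 N, A₂E₂ = 119200000 N, ΣAE = 185700000 N.
σ₂ = P·E₂/ΣAE = 202000·103000/185700000 = 112 MPa.

112 MPa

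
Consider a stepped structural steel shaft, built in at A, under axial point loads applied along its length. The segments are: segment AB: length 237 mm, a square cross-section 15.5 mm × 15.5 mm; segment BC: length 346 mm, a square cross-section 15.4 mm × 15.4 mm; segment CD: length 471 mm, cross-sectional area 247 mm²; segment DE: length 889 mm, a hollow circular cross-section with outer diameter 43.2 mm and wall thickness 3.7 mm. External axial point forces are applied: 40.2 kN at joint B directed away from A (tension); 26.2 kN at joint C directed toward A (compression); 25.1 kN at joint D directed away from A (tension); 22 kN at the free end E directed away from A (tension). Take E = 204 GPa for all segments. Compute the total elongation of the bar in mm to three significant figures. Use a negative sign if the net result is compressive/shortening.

Internal axial forces (sectioning from the free end, tension +): N_DE = 22 kN, N_CD = 47.1 kN, N_BC = 20.9 kN, N_AB = 61.1 kN.
A_AB = 240.2 mm².
A_BC = 237.2 mm².
A_DE = 459.1 mm².
δ_AB = 61100·237/(240.2·204000) = 0.2955 mm
δ_BC = 20900·346/(237.2·204000) = 0.1495 mm
δ_CD = 47100·471/(247·204000) = 0.4403 mm
δ_DE = 22000·889/(459.1·204000) = 0.2088 mm
δ = Σδ_i = 1.094 mm.

1.09 mm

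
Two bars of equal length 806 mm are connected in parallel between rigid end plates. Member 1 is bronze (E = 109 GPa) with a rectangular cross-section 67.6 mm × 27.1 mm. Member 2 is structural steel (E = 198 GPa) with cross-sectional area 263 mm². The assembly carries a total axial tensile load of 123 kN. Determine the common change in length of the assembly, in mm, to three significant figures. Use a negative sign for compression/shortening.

0.394 mm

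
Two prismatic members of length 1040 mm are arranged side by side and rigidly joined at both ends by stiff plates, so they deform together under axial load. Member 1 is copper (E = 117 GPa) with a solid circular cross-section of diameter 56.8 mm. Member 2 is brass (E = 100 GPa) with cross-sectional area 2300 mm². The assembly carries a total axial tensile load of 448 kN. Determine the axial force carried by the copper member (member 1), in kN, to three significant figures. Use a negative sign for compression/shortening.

A_1 = 2534 mm².
Equal strain + equilibrium ⇒ each member carries load in proportion to AE: A₁E₁ = 296500000 N, A₂E₂ = 230000000 N, ΣAE = 526500000 N.
F₁ = P·A₁E₁/ΣAE = 448000·296500000/526500000 = 252300 N.

252 kN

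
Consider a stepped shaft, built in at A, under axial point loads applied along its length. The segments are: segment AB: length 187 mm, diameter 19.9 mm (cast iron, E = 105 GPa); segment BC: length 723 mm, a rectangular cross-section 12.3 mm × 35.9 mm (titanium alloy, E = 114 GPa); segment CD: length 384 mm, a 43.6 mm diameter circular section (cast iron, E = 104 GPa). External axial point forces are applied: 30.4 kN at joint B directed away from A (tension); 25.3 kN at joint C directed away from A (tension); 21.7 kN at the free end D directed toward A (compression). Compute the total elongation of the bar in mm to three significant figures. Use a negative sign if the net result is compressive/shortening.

0.193 mm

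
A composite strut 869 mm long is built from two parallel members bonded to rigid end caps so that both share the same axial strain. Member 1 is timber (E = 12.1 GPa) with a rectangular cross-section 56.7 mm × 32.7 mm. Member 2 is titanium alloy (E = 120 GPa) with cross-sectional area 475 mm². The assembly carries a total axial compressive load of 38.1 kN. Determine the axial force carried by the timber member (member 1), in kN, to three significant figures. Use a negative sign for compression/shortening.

-10.8 kN

A_1 = 1854 mm².
Equal strain + equilibrium ⇒ each member carries load in proportion to AE: A₁E₁ = 22430000 N, A₂E₂ = 57000000 N, ΣAE = 79430000 N.
F₁ = P·A₁E₁/ΣAE = -38100·22430000/79430000 = -10760 N.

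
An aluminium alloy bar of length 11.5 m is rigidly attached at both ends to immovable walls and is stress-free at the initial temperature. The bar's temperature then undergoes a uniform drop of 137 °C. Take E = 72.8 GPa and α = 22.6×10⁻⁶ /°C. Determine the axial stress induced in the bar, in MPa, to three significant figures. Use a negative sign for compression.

Free thermal expansion αLΔT = 22.6e-6 · 11500 · -137 = -35.61 mm.
The walls impose strain ε = −(-35.61)/11500 = 3.0962e-03; σ = Eε = 72800 · 3.0962e-03 = 225.4 MPa.

225 MPa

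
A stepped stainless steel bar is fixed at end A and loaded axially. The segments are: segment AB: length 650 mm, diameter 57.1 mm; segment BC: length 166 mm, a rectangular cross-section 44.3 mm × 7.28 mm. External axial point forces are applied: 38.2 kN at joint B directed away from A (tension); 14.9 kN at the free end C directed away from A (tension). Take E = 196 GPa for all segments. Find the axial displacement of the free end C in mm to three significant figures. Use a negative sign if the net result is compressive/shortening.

Internal axial forces (sectioning from the free end, tension +): N_BC = 14.9 kN, N_AB = 53.1 kN.
A_AB = 2561 mm².
A_BC = 322.5 mm².
δ_AB = 53100·650/(2561·196000) = 0.06877 mm
δ_BC = 14900·166/(322.5·196000) = 0.03913 mm
δ = Σδ_i = 0.1079 mm.

0.108 mm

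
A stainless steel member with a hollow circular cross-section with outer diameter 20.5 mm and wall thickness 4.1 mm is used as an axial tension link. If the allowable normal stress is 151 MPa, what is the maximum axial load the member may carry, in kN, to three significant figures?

A = 211.2 mm².
P_max = σ_allow · A = 151 · 211.2 = 31900 N = 31.9 kN.

31.9 kN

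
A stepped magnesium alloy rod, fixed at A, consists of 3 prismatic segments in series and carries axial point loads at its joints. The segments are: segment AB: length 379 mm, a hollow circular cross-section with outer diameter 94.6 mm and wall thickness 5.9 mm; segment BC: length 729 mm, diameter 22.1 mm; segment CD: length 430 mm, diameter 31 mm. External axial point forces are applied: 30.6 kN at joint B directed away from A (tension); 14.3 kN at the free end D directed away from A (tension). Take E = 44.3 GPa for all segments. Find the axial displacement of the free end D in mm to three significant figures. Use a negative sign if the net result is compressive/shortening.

1.03 mm

Internal axial forces (sectioning from the free end, tension +): N_CD = 14.3 kN, N_BC = 14.3 kN, N_AB = 44.9 kN.
A_AB = 1644 mm².
A_BC = 383.6 mm².
A_CD = 754.8 mm².
δ_AB = 44900·379/(1644·44300) = 0.2336 mm
δ_BC = 14300·729/(383.6·44300) = 0.6135 mm
δ_CD = 14300·430/(754.8·44300) = 0.1839 mm
δ = Σδ_i = 1.031 mm.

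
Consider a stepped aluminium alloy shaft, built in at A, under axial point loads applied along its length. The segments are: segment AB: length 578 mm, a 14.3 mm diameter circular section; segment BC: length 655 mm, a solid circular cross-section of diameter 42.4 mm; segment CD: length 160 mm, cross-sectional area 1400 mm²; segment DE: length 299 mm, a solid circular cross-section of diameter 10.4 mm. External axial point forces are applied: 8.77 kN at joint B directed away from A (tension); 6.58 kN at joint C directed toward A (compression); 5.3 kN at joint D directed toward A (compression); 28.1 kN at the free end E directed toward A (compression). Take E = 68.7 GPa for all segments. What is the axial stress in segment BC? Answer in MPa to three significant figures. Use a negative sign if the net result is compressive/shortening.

-28.3 MPa

Internal axial forces (sectioning from the free end, tension +): N_DE = -28.1 kN, N_CD = -33.4 kN, N_BC = -39.98 kN, N_AB = -31.21 kN.
A_BC = 1412 mm².
σ_BC = N_BC/A_BC = -39980/1412 = -28.32 MPa.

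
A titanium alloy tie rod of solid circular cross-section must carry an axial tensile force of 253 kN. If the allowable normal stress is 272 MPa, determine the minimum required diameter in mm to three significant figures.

Required area A ≥ P/σ_allow = 253000/272 = 930.1 mm².
For a solid circular section, d ≥ √(4A/π) = 34.41 mm.

34.4 mm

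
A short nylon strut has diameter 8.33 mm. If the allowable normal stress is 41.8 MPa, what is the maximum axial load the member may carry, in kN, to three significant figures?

2.28 kN

A = 54.5 mm².
P_max = σ_allow · A = 41.8 · 54.5 = 2278 N = 2.278 kN.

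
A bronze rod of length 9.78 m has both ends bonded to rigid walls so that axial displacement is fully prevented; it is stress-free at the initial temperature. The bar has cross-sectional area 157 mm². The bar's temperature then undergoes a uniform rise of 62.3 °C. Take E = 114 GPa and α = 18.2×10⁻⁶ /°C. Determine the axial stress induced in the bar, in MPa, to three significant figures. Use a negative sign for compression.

-129 MPa

Free thermal expansion αLΔT = 18.2e-6 · 9780 · 62.3 = 11.09 mm.
The walls impose strain ε = −(11.09)/9780 = -1.1339e-03; σ = Eε = 114000 · -1.1339e-03 = -129.3 MPa.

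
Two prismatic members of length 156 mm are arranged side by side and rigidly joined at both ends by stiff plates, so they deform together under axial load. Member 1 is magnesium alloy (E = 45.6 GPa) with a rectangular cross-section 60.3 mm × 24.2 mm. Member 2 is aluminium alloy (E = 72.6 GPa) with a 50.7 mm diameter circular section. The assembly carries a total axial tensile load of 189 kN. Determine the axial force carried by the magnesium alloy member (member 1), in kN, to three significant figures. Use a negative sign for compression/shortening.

A_1 = 1459 mm².
A_2 = 2019 mm².
Equal strain + equilibrium ⇒ each member carries load in proportion to AE: A₁E₁ = 66540000 N, A₂E₂ = 146600000 N, ΣAE = 213100000 N.
F₁ = P·A₁E₁/ΣAE = 189000·66540000/213100000 = 59010 N.

59.0 kN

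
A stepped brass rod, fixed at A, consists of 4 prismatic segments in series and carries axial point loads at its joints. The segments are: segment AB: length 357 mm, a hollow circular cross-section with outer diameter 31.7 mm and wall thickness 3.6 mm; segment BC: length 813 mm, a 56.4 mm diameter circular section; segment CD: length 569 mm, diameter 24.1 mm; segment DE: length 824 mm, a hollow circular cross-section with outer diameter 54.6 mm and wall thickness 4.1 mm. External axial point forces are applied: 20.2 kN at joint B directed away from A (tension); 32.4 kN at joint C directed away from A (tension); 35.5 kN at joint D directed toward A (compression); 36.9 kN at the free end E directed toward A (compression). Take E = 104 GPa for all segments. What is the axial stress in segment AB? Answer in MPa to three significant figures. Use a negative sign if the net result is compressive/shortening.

Internal axial forces (sectioning from the free end, tension +): N_DE = -36.9 kN, N_CD = -72.4 kN, N_BC = -40 kN, N_AB = -19.8 kN.
A_AB = 317.8 mm².
σ_AB = N_AB/A_AB = -19800/317.8 = -62.3 MPa.

-62.3 MPa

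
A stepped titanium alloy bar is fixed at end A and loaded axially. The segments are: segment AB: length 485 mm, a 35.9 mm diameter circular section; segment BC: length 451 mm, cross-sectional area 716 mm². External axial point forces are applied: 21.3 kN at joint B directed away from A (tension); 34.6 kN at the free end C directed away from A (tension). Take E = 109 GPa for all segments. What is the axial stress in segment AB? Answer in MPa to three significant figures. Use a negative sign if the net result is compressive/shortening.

Internal axial forces (sectioning from the free end, tension +): N_BC = 34.6 kN, N_AB = 55.9 kN.
A_AB = 1012 mm².
σ_AB = N_AB/A_AB = 55900/1012 = 55.22 MPa.

55.2 MPa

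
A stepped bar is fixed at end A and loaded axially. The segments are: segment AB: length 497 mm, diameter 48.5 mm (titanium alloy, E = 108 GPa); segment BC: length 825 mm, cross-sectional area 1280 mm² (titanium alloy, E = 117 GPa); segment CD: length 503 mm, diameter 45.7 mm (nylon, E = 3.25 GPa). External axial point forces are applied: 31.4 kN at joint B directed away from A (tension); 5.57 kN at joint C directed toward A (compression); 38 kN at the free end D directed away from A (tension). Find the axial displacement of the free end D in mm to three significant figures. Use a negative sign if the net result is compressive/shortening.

Internal axial forces (sectioning from the free end, tension +): N_CD = 38 kN, N_BC = 32.43 kN, N_AB = 63.83 kN.
A_AB = 1847 mm².
A_CD = 1640 mm².
δ_AB = 63830·497/(1847·108000) = 0.159 mm
δ_BC = 32430·825/(1280·117000) = 0.1787 mm
δ_CD = 38000·503/(1640·3250) = 3.585 mm
δ = Σδ_i = 3.923 mm.

3.92 mm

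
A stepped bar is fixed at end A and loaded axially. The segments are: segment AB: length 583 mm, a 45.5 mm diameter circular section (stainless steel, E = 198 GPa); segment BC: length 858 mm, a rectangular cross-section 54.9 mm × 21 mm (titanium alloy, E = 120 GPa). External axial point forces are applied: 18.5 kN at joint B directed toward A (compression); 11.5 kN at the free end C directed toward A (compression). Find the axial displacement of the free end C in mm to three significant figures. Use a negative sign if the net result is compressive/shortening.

Internal axial forces (sectioning from the free end, tension +): N_BC = -11.5 kN, N_AB = -30 kN.
A_AB = 1626 mm².
A_BC = 1153 mm².
δ_AB = -30000·583/(1626·198000) = -0.05433 mm
δ_BC = -11500·858/(1153·120000) = -0.07132 mm
δ = Σδ_i = -0.1256 mm.

-0.126 mm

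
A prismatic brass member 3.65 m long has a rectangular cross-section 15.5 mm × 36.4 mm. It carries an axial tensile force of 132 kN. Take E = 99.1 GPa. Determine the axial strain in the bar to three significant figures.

0.00236

A = 564.2 mm².
σ = N/A = 234 MPa; ε = σ/E = 234/99100 = 2.361e-03.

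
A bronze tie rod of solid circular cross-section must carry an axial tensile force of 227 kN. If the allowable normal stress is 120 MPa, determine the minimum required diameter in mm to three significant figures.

49.1 mm

Required area A ≥ P/σ_allow = 227000/120 = 1892 mm².
For a solid circular section, d ≥ √(4A/π) = 49.08 mm.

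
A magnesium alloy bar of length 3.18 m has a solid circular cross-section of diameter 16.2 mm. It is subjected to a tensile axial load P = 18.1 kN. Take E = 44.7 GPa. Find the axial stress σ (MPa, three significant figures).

87.8 MPa

A = 206.1 mm².
σ = N/A = 18100/206.1 = 87.81 MPa.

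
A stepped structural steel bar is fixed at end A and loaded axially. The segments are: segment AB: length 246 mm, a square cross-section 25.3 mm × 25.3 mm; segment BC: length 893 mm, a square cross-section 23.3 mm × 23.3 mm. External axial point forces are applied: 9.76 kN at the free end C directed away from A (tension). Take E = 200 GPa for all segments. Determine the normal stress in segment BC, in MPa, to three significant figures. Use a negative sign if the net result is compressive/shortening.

18.0 MPa

Internal axial forces (sectioning from the free end, tension +): N_BC = 9.76 kN, N_AB = 9.76 kN.
A_BC = 542.9 mm².
σ_BC = N_BC/A_BC = 9760/542.9 = 17.98 MPa.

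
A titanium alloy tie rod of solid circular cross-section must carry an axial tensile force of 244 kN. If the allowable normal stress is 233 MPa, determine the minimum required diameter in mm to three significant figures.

Required area A ≥ P/σ_allow = 244000/233 = 1047 mm².
For a solid circular section, d ≥ √(4A/π) = 36.52 mm.

36.5 mm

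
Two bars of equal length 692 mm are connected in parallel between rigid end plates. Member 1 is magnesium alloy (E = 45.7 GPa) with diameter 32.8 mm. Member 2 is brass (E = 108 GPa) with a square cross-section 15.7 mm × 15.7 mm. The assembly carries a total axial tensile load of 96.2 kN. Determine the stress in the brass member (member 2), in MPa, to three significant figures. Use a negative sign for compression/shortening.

A_1 = 845 mm².
A_2 = 246.5 mm².
Equal strain + equilibrium ⇒ each member carries load in proportion to AE: A₁E₁ = 38610000 N, A₂E₂ = 26620000 N, ΣAE = 65240000 N.
σ₂ = P·E₂/ΣAE = 96200·108000/65240000 = 159.3 MPa.

159 MPa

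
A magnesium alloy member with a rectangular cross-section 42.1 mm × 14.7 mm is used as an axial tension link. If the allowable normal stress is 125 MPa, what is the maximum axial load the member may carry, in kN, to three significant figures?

A = 618.9 mm².
P_max = σ_allow · A = 125 · 618.9 = 77360 N = 77.36 kN.

77.4 kN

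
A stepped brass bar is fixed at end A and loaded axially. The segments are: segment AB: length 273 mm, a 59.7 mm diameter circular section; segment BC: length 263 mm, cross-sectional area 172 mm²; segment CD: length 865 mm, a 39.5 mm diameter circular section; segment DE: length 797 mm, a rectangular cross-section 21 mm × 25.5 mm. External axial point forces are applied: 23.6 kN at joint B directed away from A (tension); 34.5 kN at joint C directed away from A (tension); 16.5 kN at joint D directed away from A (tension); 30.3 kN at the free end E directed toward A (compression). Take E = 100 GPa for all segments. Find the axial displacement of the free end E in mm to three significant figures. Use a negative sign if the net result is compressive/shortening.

-0.189 mm

Internal axial forces (sectioning from the free end, tension +): N_DE = -30.3 kN, N_CD = -13.8 kN, N_BC = 20.7 kN, N_AB = 44.3 kN.
A_AB = 2799 mm².
A_CD = 1225 mm².
A_DE = 535.5 mm².
δ_AB = 44300·273/(2799·100000) = 0.0432 mm
δ_BC = 20700·263/(172·100000) = 0.3165 mm
δ_CD = -13800·865/(1225·100000) = -0.09741 mm
δ_DE = -30300·797/(535.5·100000) = -0.451 mm
δ = Σδ_i = -0.1887 mm.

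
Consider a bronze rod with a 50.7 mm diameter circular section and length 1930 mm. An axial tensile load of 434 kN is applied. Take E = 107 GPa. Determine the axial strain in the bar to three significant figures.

0.00201

A = 2019 mm².
σ = N/A = 215 MPa; ε = σ/E = 215/107000 = 2.009e-03.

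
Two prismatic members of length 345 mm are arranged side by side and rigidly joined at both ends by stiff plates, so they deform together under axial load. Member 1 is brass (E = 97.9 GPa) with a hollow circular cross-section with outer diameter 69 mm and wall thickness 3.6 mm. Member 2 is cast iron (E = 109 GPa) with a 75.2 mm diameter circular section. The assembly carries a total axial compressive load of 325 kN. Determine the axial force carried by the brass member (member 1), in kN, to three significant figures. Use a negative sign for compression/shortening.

-42.3 kN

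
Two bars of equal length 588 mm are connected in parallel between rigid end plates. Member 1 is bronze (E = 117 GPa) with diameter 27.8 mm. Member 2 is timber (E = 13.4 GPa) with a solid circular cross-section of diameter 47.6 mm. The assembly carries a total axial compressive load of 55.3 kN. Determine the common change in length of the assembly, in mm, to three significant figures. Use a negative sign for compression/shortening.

A_1 = 607 mm².
A_2 = 1780 mm².
Equal strain + equilibrium ⇒ each member carries load in proportion to AE: A₁E₁ = 71020000 N, A₂E₂ = 23850000 N, ΣAE = 94860000 N.
δ = PL/ΣAE = -55300·588/94860000 = -0.3428 mm.

-0.343 mm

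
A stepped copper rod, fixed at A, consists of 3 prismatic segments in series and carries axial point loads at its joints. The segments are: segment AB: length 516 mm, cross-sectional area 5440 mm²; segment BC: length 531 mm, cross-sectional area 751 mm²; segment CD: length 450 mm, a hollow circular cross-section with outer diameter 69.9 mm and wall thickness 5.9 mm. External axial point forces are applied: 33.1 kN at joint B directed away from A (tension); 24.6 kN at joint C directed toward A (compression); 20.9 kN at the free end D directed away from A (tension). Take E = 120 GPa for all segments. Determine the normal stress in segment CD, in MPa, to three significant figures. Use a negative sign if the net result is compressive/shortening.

17.6 MPa

Internal axial forces (sectioning from the free end, tension +): N_CD = 20.9 kN, N_BC = -3.7 kN, N_AB = 29.4 kN.
A_CD = 1186 mm².
σ_CD = N_CD/A_CD = 20900/1186 = 17.62 MPa.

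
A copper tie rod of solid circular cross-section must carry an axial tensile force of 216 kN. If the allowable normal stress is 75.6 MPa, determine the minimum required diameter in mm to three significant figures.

60.3 mm

Required area A ≥ P/σ_allow = 216000/75.6 = 2857 mm².
For a solid circular section, d ≥ √(4A/π) = 60.31 mm.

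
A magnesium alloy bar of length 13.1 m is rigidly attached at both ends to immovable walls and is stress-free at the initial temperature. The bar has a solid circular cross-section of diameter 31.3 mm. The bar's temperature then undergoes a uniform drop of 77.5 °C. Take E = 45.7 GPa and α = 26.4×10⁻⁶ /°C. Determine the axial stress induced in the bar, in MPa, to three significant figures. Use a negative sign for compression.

Free thermal expansion αLΔT = 26.4e-6 · 13100 · -77.5 = -26.8 mm.
The walls impose strain ε = −(-26.8)/13100 = 2.0460e-03; σ = Eε = 45700 · 2.0460e-03 = 93.5 MPa.

93.5 MPa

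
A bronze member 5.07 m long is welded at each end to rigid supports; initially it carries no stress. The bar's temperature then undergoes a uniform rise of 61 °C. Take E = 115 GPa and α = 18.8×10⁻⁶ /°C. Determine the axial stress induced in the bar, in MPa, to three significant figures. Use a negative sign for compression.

Free thermal expansion αLΔT = 18.8e-6 · 5070 · 61 = 5.814 mm.
The walls impose strain ε = −(5.814)/5070 = -1.1468e-03; σ = Eε = 115000 · -1.1468e-03 = -131.9 MPa.

-132 MPa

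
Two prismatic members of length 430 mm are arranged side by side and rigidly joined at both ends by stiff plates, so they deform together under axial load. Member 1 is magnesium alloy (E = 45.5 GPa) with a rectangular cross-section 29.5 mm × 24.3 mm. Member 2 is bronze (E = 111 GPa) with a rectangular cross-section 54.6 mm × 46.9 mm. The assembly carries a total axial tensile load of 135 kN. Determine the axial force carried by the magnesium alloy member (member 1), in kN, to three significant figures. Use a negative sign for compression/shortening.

13.9 kN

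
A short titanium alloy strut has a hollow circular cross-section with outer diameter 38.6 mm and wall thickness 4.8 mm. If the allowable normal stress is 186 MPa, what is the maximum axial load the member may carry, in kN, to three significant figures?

A = 509.7 mm².
P_max = σ_allow · A = 186 · 509.7 = 94800 N = 94.8 kN.

94.8 kN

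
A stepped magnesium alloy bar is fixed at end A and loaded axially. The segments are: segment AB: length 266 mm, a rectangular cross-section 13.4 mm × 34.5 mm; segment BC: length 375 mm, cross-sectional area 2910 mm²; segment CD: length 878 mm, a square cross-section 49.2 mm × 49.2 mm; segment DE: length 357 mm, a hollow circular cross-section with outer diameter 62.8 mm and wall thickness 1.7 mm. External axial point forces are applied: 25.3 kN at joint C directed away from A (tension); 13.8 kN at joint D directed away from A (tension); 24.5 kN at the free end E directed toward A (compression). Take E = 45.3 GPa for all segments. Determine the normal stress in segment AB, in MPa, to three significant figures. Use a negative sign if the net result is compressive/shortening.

Internal axial forces (sectioning from the free end, tension +): N_DE = -24.5 kN, N_CD = -10.7 kN, N_BC = 14.6 kN, N_AB = 14.6 kN.
A_AB = 462.3 mm².
σ_AB = N_AB/A_AB = 14600/462.3 = 31.58 MPa.

31.6 MPa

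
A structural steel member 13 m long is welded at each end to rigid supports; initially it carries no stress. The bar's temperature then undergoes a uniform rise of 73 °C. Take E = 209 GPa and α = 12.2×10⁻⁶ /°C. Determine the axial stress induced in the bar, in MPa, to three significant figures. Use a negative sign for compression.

Free thermal expansion αLΔT = 12.2e-6 · 13000 · 73 = 11.58 mm.
The walls impose strain ε = −(11.58)/13000 = -8.9060e-04; σ = Eε = 209000 · -8.9060e-04 = -186.1 MPa.

-186 MPa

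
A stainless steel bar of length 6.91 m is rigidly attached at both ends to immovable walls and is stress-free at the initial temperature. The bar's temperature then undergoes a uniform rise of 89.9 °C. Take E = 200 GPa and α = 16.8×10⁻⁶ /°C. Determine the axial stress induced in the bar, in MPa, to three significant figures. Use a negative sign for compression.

-302 MPa

Free thermal expansion αLΔT = 16.8e-6 · 6910 · 89.9 = 10.44 mm.
The walls impose strain ε = −(10.44)/6910 = -1.5103e-03; σ = Eε = 200000 · -1.5103e-03 = -302.1 MPa.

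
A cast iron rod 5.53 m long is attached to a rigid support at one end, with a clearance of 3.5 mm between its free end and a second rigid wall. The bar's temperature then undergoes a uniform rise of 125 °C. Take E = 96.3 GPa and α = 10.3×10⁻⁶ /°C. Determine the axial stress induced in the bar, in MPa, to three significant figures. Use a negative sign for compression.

Free thermal expansion αLΔT = 10.3e-6 · 5530 · 125 = 7.12 mm.
The walls engage after the gap closes; constrained expansion = 7.12 − 3.5 = 3.62 mm.
The walls impose strain ε = −(3.62)/5530 = -6.5459e-04; σ = Eε = 96300 · -6.5459e-04 = -63.04 MPa.

-63.0 MPa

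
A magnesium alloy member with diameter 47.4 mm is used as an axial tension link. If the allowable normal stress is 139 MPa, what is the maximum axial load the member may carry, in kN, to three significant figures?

A = 1765 mm².
P_max = σ_allow · A = 139 · 1765 = 245300 N = 245.3 kN.

245 kN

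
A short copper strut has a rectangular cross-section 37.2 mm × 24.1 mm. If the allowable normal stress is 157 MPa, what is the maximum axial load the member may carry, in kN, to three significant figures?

141 kN

A = 896.5 mm².
P_max = σ_allow · A = 157 · 896.5 = 140800 N = 140.8 kN.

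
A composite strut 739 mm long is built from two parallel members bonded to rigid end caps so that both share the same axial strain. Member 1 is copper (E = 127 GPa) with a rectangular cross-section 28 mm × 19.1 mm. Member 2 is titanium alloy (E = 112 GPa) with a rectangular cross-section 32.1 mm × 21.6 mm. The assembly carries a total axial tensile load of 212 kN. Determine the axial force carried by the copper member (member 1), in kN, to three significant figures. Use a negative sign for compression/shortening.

A_1 = 534.8 mm².
A_2 = 693.4 mm².
Equal strain + equilibrium ⇒ each member carries load in proportion to AE: A₁E₁ = 67920000 N, A₂E₂ = 77660000 N, ΣAE = 145600000 N.
F₁ = P·A₁E₁/ΣAE = 212000·67920000/145600000 = 98910 N.

98.9 kN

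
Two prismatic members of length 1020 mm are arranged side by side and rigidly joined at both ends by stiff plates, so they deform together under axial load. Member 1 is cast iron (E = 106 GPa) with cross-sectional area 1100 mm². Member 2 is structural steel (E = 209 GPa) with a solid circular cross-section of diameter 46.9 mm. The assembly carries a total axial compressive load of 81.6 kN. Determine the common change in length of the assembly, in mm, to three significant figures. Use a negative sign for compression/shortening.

A_2 = 1728 mm².
Equal strain + equilibrium ⇒ each member carries load in proportion to AE: A₁E₁ = 116600000 N, A₂E₂ = 361100000 N, ΣAE = 477700000 N.
δ = PL/ΣAE = -81600·1020/477700000 = -0.1742 mm.

-0.174 mm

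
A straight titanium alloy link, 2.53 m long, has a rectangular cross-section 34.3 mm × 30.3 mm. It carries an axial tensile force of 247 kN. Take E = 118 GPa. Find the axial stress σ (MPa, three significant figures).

238 MPa

A = 1039 mm².
σ = N/A = 247000/1039 = 237.7 MPa.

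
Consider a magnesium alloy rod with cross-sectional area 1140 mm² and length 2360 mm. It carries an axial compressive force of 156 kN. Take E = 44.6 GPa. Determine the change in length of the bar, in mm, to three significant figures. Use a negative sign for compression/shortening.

δ_mech = NL/(AE) = -156000·2360/(1140·44600) = -7.241 mm.

-7.24 mm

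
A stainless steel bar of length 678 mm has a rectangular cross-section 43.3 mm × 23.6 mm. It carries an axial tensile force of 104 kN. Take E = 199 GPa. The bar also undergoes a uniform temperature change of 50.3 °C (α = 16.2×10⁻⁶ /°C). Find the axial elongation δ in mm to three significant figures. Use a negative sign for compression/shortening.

0.899 mm

A = 1022 mm².
δ_mech = NL/(AE) = 104000·678/(1022·199000) = 0.3467 mm.
δ_thermal = αLΔT = 16.2e-6·678·50.3 = 0.5525 mm.
δ = δ_mech + δ_thermal = 0.8992 mm.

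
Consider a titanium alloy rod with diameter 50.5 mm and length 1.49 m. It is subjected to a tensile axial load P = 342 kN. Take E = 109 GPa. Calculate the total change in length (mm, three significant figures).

2.33 mm

A = 2003 mm².
δ_mech = NL/(AE) = 342000·1490/(2003·109000) = 2.334 mm.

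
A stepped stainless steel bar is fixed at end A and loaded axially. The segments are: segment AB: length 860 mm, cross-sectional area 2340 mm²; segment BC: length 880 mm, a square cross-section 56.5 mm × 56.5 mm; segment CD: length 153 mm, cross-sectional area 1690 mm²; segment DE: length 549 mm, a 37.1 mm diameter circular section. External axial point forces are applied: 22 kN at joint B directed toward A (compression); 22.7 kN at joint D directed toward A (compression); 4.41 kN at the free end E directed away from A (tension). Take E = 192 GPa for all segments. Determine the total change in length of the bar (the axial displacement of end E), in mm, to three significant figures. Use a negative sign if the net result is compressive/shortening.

Internal axial forces (sectioning from the free end, tension +): N_DE = 4.41 kN, N_CD = -18.29 kN, N_BC = -18.29 kN, N_AB = -40.29 kN.
A_BC = 3192 mm².
A_DE = 1081 mm².
δ_AB = -40290·860/(2340·192000) = -0.07712 mm
δ_BC = -18290·880/(3192·192000) = -0.02626 mm
δ_CD = -18290·153/(1690·192000) = -0.008624 mm
δ_DE = 4410·549/(1081·192000) = 0.01166 mm
δ = Σδ_i = -0.1003 mm.

-0.100 mm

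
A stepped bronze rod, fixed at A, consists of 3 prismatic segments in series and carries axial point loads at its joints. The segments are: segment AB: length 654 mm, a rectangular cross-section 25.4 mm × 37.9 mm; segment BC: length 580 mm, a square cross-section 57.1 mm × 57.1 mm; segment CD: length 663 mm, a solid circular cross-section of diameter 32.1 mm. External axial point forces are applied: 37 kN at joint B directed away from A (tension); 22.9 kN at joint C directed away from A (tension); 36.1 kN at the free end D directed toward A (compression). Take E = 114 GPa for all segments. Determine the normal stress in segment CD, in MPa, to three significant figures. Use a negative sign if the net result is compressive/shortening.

-44.6 MPa

Internal axial forces (sectioning from the free end, tension +): N_CD = -36.1 kN, N_BC = -13.2 kN, N_AB = 23.8 kN.
A_CD = 809.3 mm².
σ_CD = N_CD/A_CD = -36100/809.3 = -44.61 MPa.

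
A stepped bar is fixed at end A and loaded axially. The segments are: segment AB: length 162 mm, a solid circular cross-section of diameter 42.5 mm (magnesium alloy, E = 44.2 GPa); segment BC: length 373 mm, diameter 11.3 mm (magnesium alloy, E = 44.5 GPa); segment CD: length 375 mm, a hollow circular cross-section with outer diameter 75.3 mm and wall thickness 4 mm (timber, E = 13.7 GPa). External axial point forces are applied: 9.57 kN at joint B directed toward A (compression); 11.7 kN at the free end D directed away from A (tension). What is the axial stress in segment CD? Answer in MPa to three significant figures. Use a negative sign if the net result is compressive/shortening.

13.1 MPa

Internal axial forces (sectioning from the free end, tension +): N_CD = 11.7 kN, N_BC = 11.7 kN, N_AB = 2.13 kN.
A_CD = 896 mm².
σ_CD = N_CD/A_CD = 11700/896 = 13.06 MPa.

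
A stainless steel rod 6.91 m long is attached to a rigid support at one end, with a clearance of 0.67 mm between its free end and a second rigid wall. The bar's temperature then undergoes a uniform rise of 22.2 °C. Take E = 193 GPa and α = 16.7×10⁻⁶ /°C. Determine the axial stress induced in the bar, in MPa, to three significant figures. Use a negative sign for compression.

-52.8 MPa

Free thermal expansion αLΔT = 16.7e-6 · 6910 · 22.2 = 2.562 mm.
The walls engage after the gap closes; constrained expansion = 2.562 − 0.67 = 1.892 mm.
The walls impose strain ε = −(1.892)/6910 = -2.7378e-04; σ = Eε = 193000 · -2.7378e-04 = -52.84 MPa.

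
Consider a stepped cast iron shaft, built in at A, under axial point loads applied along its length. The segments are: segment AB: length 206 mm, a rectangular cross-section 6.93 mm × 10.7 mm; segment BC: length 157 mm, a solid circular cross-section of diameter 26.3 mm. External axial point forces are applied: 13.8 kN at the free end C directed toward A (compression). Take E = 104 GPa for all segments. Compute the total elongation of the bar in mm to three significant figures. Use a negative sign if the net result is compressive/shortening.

Internal axial forces (sectioning from the free end, tension +): N_BC = -13.8 kN, N_AB = -13.8 kN.
A_AB = 74.15 mm².
A_BC = 543.3 mm².
δ_AB = -13800·206/(74.15·104000) = -0.3686 mm
δ_BC = -13800·157/(543.3·104000) = -0.03835 mm
δ = Σδ_i = -0.407 mm.

-0.407 mm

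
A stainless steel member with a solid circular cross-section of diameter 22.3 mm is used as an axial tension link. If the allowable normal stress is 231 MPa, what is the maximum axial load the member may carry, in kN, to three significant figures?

90.2 kN

A = 390.6 mm².
P_max = σ_allow · A = 231 · 390.6 = 90220 N = 90.22 kN.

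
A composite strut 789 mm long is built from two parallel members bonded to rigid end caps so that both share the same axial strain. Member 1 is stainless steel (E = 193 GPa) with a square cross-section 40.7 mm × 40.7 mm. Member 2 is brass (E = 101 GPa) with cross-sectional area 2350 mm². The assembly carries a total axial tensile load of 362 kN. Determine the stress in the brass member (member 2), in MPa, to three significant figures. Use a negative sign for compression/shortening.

65.6 MPa

A_1 = 1656 mm².
Equal strain + equilibrium ⇒ each member carries load in proportion to AE: A₁E₁ = 319700000 N, A₂E₂ = 237400000 N, ΣAE = 557100000 N.
σ₂ = P·E₂/ΣAE = 362000·101000/557100000 = 65.63 MPa.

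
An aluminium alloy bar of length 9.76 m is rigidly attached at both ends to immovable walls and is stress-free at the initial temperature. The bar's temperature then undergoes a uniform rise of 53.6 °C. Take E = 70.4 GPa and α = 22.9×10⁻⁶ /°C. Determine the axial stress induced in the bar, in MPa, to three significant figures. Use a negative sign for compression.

Free thermal expansion αLΔT = 22.9e-6 · 9760 · 53.6 = 11.98 mm.
The walls impose strain ε = −(11.98)/9760 = -1.2274e-03; σ = Eε = 70400 · -1.2274e-03 = -86.41 MPa.

-86.4 MPa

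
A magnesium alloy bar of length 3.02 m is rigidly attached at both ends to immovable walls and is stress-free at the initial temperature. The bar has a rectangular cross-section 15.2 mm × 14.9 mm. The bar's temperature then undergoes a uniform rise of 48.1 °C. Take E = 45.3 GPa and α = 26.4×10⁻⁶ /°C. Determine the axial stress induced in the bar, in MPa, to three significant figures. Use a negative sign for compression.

-57.5 MPa

Free thermal expansion αLΔT = 26.4e-6 · 3020 · 48.1 = 3.835 mm.
The walls impose strain ε = −(3.835)/3020 = -1.2698e-03; σ = Eε = 45300 · -1.2698e-03 = -57.52 MPa.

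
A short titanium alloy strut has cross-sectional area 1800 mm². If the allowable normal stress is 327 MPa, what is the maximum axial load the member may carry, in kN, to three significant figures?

589 kN

P_max = σ_allow · A = 327 · 1800 = 588600 N = 588.6 kN.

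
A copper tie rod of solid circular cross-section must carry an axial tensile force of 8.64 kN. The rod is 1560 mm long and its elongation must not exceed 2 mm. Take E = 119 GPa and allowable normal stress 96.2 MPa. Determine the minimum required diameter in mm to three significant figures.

10.7 mm

Required area A ≥ P/σ_allow = 8640/96.2 = 89.81 mm².
For a solid circular section, d ≥ √(4A/π) = 10.69 mm.
Elongation limit: A ≥ PL/(Eδ_allow) = 8640·1560/(119000·2) = 56.63 mm² ⇒ d ≥ 8.492 mm.
The stress limit governs.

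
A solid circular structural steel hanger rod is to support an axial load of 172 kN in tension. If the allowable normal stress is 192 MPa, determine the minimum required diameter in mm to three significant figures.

Required area A ≥ P/σ_allow = 172000/192 = 895.8 mm².
For a solid circular section, d ≥ √(4A/π) = 33.77 mm.

33.8 mm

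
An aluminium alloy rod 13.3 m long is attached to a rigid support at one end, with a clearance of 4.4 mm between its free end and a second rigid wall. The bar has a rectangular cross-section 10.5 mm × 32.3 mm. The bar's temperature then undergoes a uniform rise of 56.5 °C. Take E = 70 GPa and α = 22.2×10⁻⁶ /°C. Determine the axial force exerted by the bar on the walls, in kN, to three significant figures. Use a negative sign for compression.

-21.9 kN

Free thermal expansion αLΔT = 22.2e-6 · 13300 · 56.5 = 16.68 mm.
The walls engage after the gap closes; constrained expansion = 16.68 − 4.4 = 12.28 mm.
The walls impose strain ε = −(12.28)/13300 = -9.2347e-04; σ = Eε = 70000 · -9.2347e-04 = -64.64 MPa.
Wall reaction R = σ·A = -64.64·339.1 = -21920 N = -21.92 kN.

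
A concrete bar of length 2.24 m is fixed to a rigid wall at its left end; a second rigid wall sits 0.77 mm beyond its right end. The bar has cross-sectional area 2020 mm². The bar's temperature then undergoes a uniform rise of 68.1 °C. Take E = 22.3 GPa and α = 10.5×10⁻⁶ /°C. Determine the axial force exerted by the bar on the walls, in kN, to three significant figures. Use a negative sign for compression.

-16.7 kN

Free thermal expansion αLΔT = 10.5e-6 · 2240 · 68.1 = 1.602 mm.
The walls engage after the gap closes; constrained expansion = 1.602 − 0.77 = 0.8317 mm.
The walls impose strain ε = −(0.8317)/2240 = -3.7130e-04; σ = Eε = 22300 · -3.7130e-04 = -8.28 MPa.
Wall reaction R = σ·A = -8.28·2020 = -16730 N = -16.73 kN.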